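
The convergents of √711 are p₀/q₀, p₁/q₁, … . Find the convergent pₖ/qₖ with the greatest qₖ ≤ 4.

√711 = [26; 1, 1, 1, 52, …] (period length 4).
Convergents:
  p_0/q_0 = 26/1
  p_1/q_1 = 27/1
  p_2/q_2 = 53/2
  p_3/q_3 = 80/3
  p_4/q_4 = 4213/158
q_3 = 3 ≤ 4 < 158 = q_4, so the answer is 80/3.

80/3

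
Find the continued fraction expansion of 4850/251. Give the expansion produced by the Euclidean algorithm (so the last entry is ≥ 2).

[19; 3, 10, 8]

4850 = 19·251 + 81
251 = 3·81 + 8
81 = 10·8 + 1
8 = 8·1 + 0  (stop)
So 4850/251 = [19; 3, 10, 8].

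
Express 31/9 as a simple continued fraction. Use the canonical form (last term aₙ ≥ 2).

[3; 2, 4]

31 = 3*9 + 4
9 = 2*4 + 1
4 = 4*1 + 0  (stop)
So 31/9 = [3; 2, 4].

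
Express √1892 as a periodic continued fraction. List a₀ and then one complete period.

[43; 2, 86]

a₀ = ⌊√1892⌋ = 43.
With m₀=0, d₀=1 and mₖ₊₁ = dₖaₖ − mₖ, dₖ₊₁ = (n − mₖ₊₁²)/dₖ, aₖ₊₁ = ⌊(a₀+mₖ₊₁)/dₖ₊₁⌋:
  k=1: m=43, d=43, a=2
  k=2: m=43, d=1, a=86
d=1 and a=2a₀=86 at k=2, so the next step gives (m, d) = (43, 43) again — its k=1 value — and the period has length 2.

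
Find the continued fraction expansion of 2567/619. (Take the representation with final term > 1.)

[4; 6, 1, 4, 18]

2567 = 4*619 + 91
619 = 6*91 + 73
91 = 1*73 + 18
73 = 4*18 + 1
18 = 18*1 + 0  (stop)
So 2567/619 = [4; 6, 1, 4, 18].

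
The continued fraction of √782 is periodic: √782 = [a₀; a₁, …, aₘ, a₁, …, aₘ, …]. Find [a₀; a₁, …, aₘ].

[27; 1, 26, 1, 54]

a₀ = ⌊√782⌋ = 27.
With m₀=0, d₀=1 and mₖ₊₁ = dₖaₖ − mₖ, dₖ₊₁ = (n − mₖ₊₁²)/dₖ, aₖ₊₁ = ⌊(a₀+mₖ₊₁)/dₖ₊₁⌋:
  k=1: m=27, d=53, a=1
  k=2: m=26, d=2, a=26
  k=3: m=26, d=53, a=1
  k=4: m=27, d=1, a=54
d=1 and a=2a₀=54 at k=4, so the next step gives (m, d) = (27, 53) again — its k=1 value — and the period has length 4.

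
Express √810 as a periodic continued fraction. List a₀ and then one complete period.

[28; 2, 5, 1, 4, 1, 5, 2, 56]

a₀ = ⌊√810⌋ = 28.
With m₀=0, d₀=1 and mₖ₊₁ = dₖaₖ − mₖ, dₖ₊₁ = (n − mₖ₊₁²)/dₖ, aₖ₊₁ = ⌊(a₀+mₖ₊₁)/dₖ₊₁⌋:
  k=1: m=28, d=26, a=2
  k=2: m=24, d=9, a=5
  k=3: m=21, d=41, a=1
  k=4: m=20, d=10, a=4
  k=5: m=20, d=41, a=1
  k=6: m=21, d=9, a=5
  k=7: m=24, d=26, a=2
  k=8: m=28, d=1, a=56
d=1 and a=2a₀=56 at k=8, so the next step gives (m, d) = (28, 26) again — its k=1 value — and the period has length 8.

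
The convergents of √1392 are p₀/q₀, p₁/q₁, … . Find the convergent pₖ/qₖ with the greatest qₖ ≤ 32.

√1392 = [37; 3, 4, 3, 74, …] (period length 4).
Convergents:
  p_0/q_0 = 37/1
  p_1/q_1 = 112/3
  p_2/q_2 = 485/13
  p_3/q_3 = 1567/42
q_2 = 13 ≤ 32 < 42 = q_3, so the answer is 485/13.

485/13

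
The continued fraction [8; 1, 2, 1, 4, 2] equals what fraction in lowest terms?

Fold from the inside: start with 2/1.
  4 + 1/2 = 9/2
  1 + 2/9 = 11/9
  2 + 9/11 = 31/11
  1 + 11/31 = 42/31
  8 + 31/42 = 367/42

367/42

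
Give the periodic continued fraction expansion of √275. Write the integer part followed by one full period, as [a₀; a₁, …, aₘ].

a₀ = ⌊√275⌋ = 16.

[16; 1, 1, 2, 1, 1, 32]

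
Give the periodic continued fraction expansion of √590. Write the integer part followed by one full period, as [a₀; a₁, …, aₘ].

a₀ = ⌊√590⌋ = 24.
With m₀=0, d₀=1 and mₖ₊₁ = dₖaₖ − mₖ, dₖ₊₁ = (n − mₖ₊₁²)/dₖ, aₖ₊₁ = ⌊(a₀+mₖ₊₁)/dₖ₊₁⌋:
  k=1: m=24, d=14, a=3
  k=2: m=18, d=19, a=2
  k=3: m=20, d=10, a=4
  k=4: m=20, d=19, a=2
  k=5: m=18, d=14, a=3
  k=6: m=24, d=1, a=48
d=1 and a=2a₀=48 at k=6, so the next step gives (m, d) = (24, 14) again — its k=1 value — and the period has length 6.

[24; 3, 2, 4, 2, 3, 48]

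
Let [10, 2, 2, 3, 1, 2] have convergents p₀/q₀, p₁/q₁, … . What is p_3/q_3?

Using pₖ = aₖpₖ₋₁ + pₖ₋₂, qₖ = aₖqₖ₋₁ + qₖ₋₂ (with p₋₁=1, p₋₂=0, q₋₁=0, q₋₂=1):
  k=0: a=10, p=10, q=1
  k=1: a=2, p=21, q=2
  k=2: a=2, p=52, q=5
  k=3: a=3, p=177, q=17

177/17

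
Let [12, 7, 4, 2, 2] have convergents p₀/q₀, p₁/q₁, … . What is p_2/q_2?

Using pₖ = aₖpₖ₋₁ + pₖ₋₂, qₖ = aₖqₖ₋₁ + qₖ₋₂ (with p₋₁=1, p₋₂=0, q₋₁=0, q₋₂=1):
  k=0: a=12, p=12, q=1
  k=1: a=7, p=85, q=7
  k=2: a=4, p=352, q=29

352/29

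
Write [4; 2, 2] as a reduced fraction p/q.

22/5

Using pₖ = aₖpₖ₋₁ + pₖ₋₂ and qₖ = aₖqₖ₋₁ + qₖ₋₂:
  k=0: a=4, p=4, q=1
  k=1: a=2, p=9, q=2
  k=2: a=2, p=22, q=5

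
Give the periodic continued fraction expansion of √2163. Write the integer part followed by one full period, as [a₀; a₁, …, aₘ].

[46; 1, 1, 30, 1, 1, 92]

a₀ = ⌊√2163⌋ = 46.
With m₀=0, d₀=1 and mₖ₊₁ = dₖaₖ − mₖ, dₖ₊₁ = (n − mₖ₊₁²)/dₖ, aₖ₊₁ = ⌊(a₀+mₖ₊₁)/dₖ₊₁⌋:
  k=1: m=46, d=47, a=1
  k=2: m=1, d=46, a=1
  k=3: m=45, d=3, a=30
  k=4: m=45, d=46, a=1
  k=5: m=1, d=47, a=1
  k=6: m=46, d=1, a=92
d=1 and a=2a₀=92 at k=6, so the next step gives (m, d) = (46, 47) again — its k=1 value — and the period has length 6.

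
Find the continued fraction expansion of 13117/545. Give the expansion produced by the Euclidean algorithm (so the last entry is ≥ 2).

13117 = 24·545 + 37
545 = 14·37 + 27
37 = 1·27 + 10
27 = 2·10 + 7
10 = 1·7 + 3
7 = 2·3 + 1
3 = 3·1 + 0  (stop)
So 13117/545 = [24; 14, 1, 2, 1, 2, 3].

[24; 14, 1, 2, 1, 2, 3]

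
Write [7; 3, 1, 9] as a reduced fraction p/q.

283/39

Using pₖ = aₖpₖ₋₁ + pₖ₋₂ and qₖ = aₖqₖ₋₁ + qₖ₋₂:
  k=0: a=7, p=7, q=1
  k=1: a=3, p=22, q=3
  k=2: a=1, p=29, q=4
  k=3: a=9, p=283, q=39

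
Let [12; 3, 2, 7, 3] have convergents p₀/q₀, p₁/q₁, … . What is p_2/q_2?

Using pₖ = aₖpₖ₋₁ + pₖ₋₂, qₖ = aₖqₖ₋₁ + qₖ₋₂ (with p₋₁=1, p₋₂=0, q₋₁=0, q₋₂=1):
  k=0: a=12, p=12, q=1
  k=1: a=3, p=37, q=3
  k=2: a=2, p=86, q=7

86/7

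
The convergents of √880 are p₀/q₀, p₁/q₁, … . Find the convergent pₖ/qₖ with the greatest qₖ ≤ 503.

10531/355

√880 = [29; 1, 1, 1, 58, …] (period length 4).
Convergents:
  p_0/q_0 = 29/1
  p_1/q_1 = 30/1
  p_2/q_2 = 59/2
  p_3/q_3 = 89/3
  p_4/q_4 = 5221/176
  p_5/q_5 = 5310/179
  p_6/q_6 = 10531/355
  p_7/q_7 = 15841/534
q_6 = 355 ≤ 503 < 534 = q_7, so the answer is 10531/355.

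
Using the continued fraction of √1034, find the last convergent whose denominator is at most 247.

2476/77

√1034 = [32; 6, 2, 2, 2, 6, 64, …] (period length 6).
Convergents:
  p_0/q_0 = 32/1
  p_1/q_1 = 193/6
  p_2/q_2 = 418/13
  p_3/q_3 = 1029/32
  p_4/q_4 = 2476/77
  p_5/q_5 = 15885/494
q_4 = 77 ≤ 247 < 494 = q_5, so the answer is 2476/77.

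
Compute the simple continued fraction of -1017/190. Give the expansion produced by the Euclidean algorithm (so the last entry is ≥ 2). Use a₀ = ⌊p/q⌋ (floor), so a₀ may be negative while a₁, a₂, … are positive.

-1017 = -6*190 + 123
190 = 1*123 + 67
123 = 1*67 + 56
67 = 1*56 + 11
56 = 5*11 + 1
11 = 11*1 + 0  (stop)
So -1017/190 = [-6; 1, 1, 1, 5, 11].

[-6; 1, 1, 1, 5, 11]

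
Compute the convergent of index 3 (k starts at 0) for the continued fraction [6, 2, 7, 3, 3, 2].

304/47

Using pₖ = aₖpₖ₋₁ + pₖ₋₂, qₖ = aₖqₖ₋₁ + qₖ₋₂ (with p₋₁=1, p₋₂=0, q₋₁=0, q₋₂=1):
  k=0: a=6, p=6, q=1
  k=1: a=2, p=13, q=2
  k=2: a=7, p=97, q=15
  k=3: a=3, p=304, q=47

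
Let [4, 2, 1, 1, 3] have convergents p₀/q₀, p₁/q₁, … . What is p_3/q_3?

Using pₖ = aₖpₖ₋₁ + pₖ₋₂, qₖ = aₖqₖ₋₁ + qₖ₋₂ (with p₋₁=1, p₋₂=0, q₋₁=0, q₋₂=1):
  k=0: a=4, p=4, q=1
  k=1: a=2, p=9, q=2
  k=2: a=1, p=13, q=3
  k=3: a=1, p=22, q=5

22/5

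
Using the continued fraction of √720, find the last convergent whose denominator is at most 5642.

51841/1932

√720 = [26; 1, 4, 1, 52, …] (period length 4).
Convergents:
  p_0/q_0 = 26/1
  p_1/q_1 = 27/1
  p_2/q_2 = 134/5
  p_3/q_3 = 161/6
  p_4/q_4 = 8506/317
  p_5/q_5 = 8667/323
  p_6/q_6 = 43174/1609
  p_7/q_7 = 51841/1932
  p_8/q_8 = 2738906/102073
q_7 = 1932 ≤ 5642 < 102073 = q_8, so the answer is 51841/1932.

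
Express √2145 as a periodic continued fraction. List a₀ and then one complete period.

[46; 3, 5, 2, 5, 3, 92]

a₀ = ⌊√2145⌋ = 46.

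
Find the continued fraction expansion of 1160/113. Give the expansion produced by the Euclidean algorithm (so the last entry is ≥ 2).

[10; 3, 1, 3, 3, 2]

1160 = 10×113 + 30
113 = 3×30 + 23
30 = 1×23 + 7
23 = 3×7 + 2
7 = 3×2 + 1
2 = 2×1 + 0  (stop)
So 1160/113 = [10; 3, 1, 3, 3, 2].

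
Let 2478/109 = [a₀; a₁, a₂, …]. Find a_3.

1

2478 = 22·109 + 80   →  a_0 = 22
109 = 1·80 + 29   →  a_1 = 1
80 = 2·29 + 22   →  a_2 = 2
29 = 1·22 + 7   →  a_3 = 1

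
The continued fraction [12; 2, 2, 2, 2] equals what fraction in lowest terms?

360/29

Using pₖ = aₖpₖ₋₁ + pₖ₋₂ and qₖ = aₖqₖ₋₁ + qₖ₋₂:
  k=0: a=12, p=12, q=1
  k=1: a=2, p=25, q=2
  k=2: a=2, p=62, q=5
  k=3: a=2, p=149, q=12
  k=4: a=2, p=360, q=29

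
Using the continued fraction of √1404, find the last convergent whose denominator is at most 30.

√1404 = [37; 2, 7, 1, 4, 1, 7, 2, 74, …] (period length 8).
Convergents:
  p_0/q_0 = 37/1
  p_1/q_1 = 75/2
  p_2/q_2 = 562/15
  p_3/q_3 = 637/17
  p_4/q_4 = 3110/83
q_3 = 17 ≤ 30 < 83 = q_4, so the answer is 637/17.

637/17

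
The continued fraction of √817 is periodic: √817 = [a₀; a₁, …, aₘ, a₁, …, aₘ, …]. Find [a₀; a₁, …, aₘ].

[28; 1, 1, 2, 1, 1, 56]

a₀ = ⌊√817⌋ = 28.
With m₀=0, d₀=1 and mₖ₊₁ = dₖaₖ − mₖ, dₖ₊₁ = (n − mₖ₊₁²)/dₖ, aₖ₊₁ = ⌊(a₀+mₖ₊₁)/dₖ₊₁⌋:
  k=1: m=28, d=33, a=1
  k=2: m=5, d=24, a=1
  k=3: m=19, d=19, a=2
  k=4: m=19, d=24, a=1
  k=5: m=5, d=33, a=1
  k=6: m=28, d=1, a=56
d=1 and a=2a₀=56 at k=6, so the next step gives (m, d) = (28, 33) again — its k=1 value — and the period has length 6.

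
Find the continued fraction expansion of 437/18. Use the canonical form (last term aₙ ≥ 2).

437 = 24*18 + 5
18 = 3*5 + 3
5 = 1*3 + 2
3 = 1*2 + 1
2 = 2*1 + 0  (stop)
So 437/18 = [24; 3, 1, 1, 2].

[24; 3, 1, 1, 2]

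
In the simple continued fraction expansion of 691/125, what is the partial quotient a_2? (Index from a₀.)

1

691 = 5·125 + 66   →  a_0 = 5
125 = 1·66 + 59   →  a_1 = 1
66 = 1·59 + 7   →  a_2 = 1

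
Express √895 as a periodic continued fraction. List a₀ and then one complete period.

[29; 1, 10, 1, 58]

a₀ = ⌊√895⌋ = 29.
With m₀=0, d₀=1 and mₖ₊₁ = dₖaₖ − mₖ, dₖ₊₁ = (n − mₖ₊₁²)/dₖ, aₖ₊₁ = ⌊(a₀+mₖ₊₁)/dₖ₊₁⌋:
  k=1: m=29, d=54, a=1
  k=2: m=25, d=5, a=10
  k=3: m=25, d=54, a=1
  k=4: m=29, d=1, a=58
d=1 and a=2a₀=58 at k=4, so the next step gives (m, d) = (29, 54) again — its k=1 value — and the period has length 4.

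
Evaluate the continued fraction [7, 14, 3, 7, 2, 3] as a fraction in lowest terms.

16501/2334

Fold from the inside: start with 3/1.
  2 + 1/3 = 7/3
  7 + 3/7 = 52/7
  3 + 7/52 = 163/52
  14 + 52/163 = 2334/163
  7 + 163/2334 = 16501/2334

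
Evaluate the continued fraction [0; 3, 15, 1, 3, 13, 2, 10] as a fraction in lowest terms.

18165/55648

Using pₖ = aₖpₖ₋₁ + pₖ₋₂ and qₖ = aₖqₖ₋₁ + qₖ₋₂:
  k=0: a=0, p=0, q=1
  k=1: a=3, p=1, q=3
  k=2: a=15, p=15, q=46
  k=3: a=1, p=16, q=49
  k=4: a=3, p=63, q=193
  k=5: a=13, p=835, q=2558
  k=6: a=2, p=1733, q=5309
  k=7: a=10, p=18165, q=55648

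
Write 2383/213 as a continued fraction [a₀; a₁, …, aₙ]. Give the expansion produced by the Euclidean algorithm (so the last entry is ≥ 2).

[11; 5, 3, 13]

2383 = 11*213 + 40
213 = 5*40 + 13
40 = 3*13 + 1
13 = 13*1 + 0  (stop)
So 2383/213 = [11; 5, 3, 13].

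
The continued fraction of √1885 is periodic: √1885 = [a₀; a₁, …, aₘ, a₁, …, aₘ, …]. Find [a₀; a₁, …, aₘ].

[43; 2, 2, 2, 86]

a₀ = ⌊√1885⌋ = 43.
With m₀=0, d₀=1 and mₖ₊₁ = dₖaₖ − mₖ, dₖ₊₁ = (n − mₖ₊₁²)/dₖ, aₖ₊₁ = ⌊(a₀+mₖ₊₁)/dₖ₊₁⌋:
  k=1: m=43, d=36, a=2
  k=2: m=29, d=29, a=2
  k=3: m=29, d=36, a=2
  k=4: m=43, d=1, a=86
d=1 and a=2a₀=86 at k=4, so the next step gives (m, d) = (43, 36) again — its k=1 value — and the period has length 4.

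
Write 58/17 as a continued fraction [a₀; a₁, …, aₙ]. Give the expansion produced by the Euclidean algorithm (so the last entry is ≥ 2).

58 = 3×17 + 7
17 = 2×7 + 3
7 = 2×3 + 1
3 = 3×1 + 0  (stop)
So 58/17 = [3; 2, 2, 3].

[3; 2, 2, 3]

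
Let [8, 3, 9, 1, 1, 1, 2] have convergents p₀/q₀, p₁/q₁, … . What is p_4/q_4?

Using pₖ = aₖpₖ₋₁ + pₖ₋₂, qₖ = aₖqₖ₋₁ + qₖ₋₂ (with p₋₁=1, p₋₂=0, q₋₁=0, q₋₂=1):
  k=0: a=8, p=8, q=1
  k=1: a=3, p=25, q=3
  k=2: a=9, p=233, q=28
  k=3: a=1, p=258, q=31
  k=4: a=1, p=491, q=59

491/59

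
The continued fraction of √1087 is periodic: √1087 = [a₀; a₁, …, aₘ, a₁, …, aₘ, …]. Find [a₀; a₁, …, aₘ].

[32; 1, 31, 1, 64]

a₀ = ⌊√1087⌋ = 32.
With m₀=0, d₀=1 and mₖ₊₁ = dₖaₖ − mₖ, dₖ₊₁ = (n − mₖ₊₁²)/dₖ, aₖ₊₁ = ⌊(a₀+mₖ₊₁)/dₖ₊₁⌋:
  k=1: m=32, d=63, a=1
  k=2: m=31, d=2, a=31
  k=3: m=31, d=63, a=1
  k=4: m=32, d=1, a=64
d=1 and a=2a₀=64 at k=4, so the next step gives (m, d) = (32, 63) again — its k=1 value — and the period has length 4.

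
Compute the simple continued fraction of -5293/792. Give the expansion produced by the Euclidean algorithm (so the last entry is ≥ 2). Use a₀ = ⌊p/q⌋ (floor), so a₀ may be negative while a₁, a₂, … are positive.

-5293 = -7*792 + 251
792 = 3*251 + 39
251 = 6*39 + 17
39 = 2*17 + 5
17 = 3*5 + 2
5 = 2*2 + 1
2 = 2*1 + 0  (stop)
So -5293/792 = [-7; 3, 6, 2, 3, 2, 2].

[-7; 3, 6, 2, 3, 2, 2]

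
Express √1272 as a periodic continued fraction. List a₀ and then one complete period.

[35; 1, 1, 1, 70]

a₀ = ⌊√1272⌋ = 35.
With m₀=0, d₀=1 and mₖ₊₁ = dₖaₖ − mₖ, dₖ₊₁ = (n − mₖ₊₁²)/dₖ, aₖ₊₁ = ⌊(a₀+mₖ₊₁)/dₖ₊₁⌋:
  k=1: m=35, d=47, a=1
  k=2: m=12, d=24, a=1
  k=3: m=12, d=47, a=1
  k=4: m=35, d=1, a=70
d=1 and a=2a₀=70 at k=4, so the next step gives (m, d) = (35, 47) again — its k=1 value — and the period has length 4.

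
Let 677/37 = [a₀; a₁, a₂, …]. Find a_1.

3

677 = 18·37 + 11   →  a_0 = 18
37 = 3·11 + 4   →  a_1 = 3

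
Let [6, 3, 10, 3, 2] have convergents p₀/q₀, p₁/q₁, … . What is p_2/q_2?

Using pₖ = aₖpₖ₋₁ + pₖ₋₂, qₖ = aₖqₖ₋₁ + qₖ₋₂ (with p₋₁=1, p₋₂=0, q₋₁=0, q₋₂=1):
  k=0: a=6, p=6, q=1
  k=1: a=3, p=19, q=3
  k=2: a=10, p=196, q=31

196/31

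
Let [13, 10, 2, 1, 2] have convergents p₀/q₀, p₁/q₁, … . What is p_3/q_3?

406/31

Using pₖ = aₖpₖ₋₁ + pₖ₋₂, qₖ = aₖqₖ₋₁ + qₖ₋₂ (with p₋₁=1, p₋₂=0, q₋₁=0, q₋₂=1):
  k=0: a=13, p=13, q=1
  k=1: a=10, p=131, q=10
  k=2: a=2, p=275, q=21
  k=3: a=1, p=406, q=31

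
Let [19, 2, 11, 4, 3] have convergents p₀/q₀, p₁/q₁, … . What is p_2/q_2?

Using pₖ = aₖpₖ₋₁ + pₖ₋₂, qₖ = aₖqₖ₋₁ + qₖ₋₂ (with p₋₁=1, p₋₂=0, q₋₁=0, q₋₂=1):
  k=0: a=19, p=19, q=1
  k=1: a=2, p=39, q=2
  k=2: a=11, p=448, q=23

448/23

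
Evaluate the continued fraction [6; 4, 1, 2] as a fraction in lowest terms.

87/14

Fold from the inside: start with 2/1.
  1 + 1/2 = 3/2
  4 + 2/3 = 14/3
  6 + 3/14 = 87/14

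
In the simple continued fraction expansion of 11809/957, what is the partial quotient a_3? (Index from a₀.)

11809 = 12·957 + 325   →  a_0 = 12
957 = 2·325 + 307   →  a_1 = 2
325 = 1·307 + 18   →  a_2 = 1
307 = 17·18 + 1   →  a_3 = 17

17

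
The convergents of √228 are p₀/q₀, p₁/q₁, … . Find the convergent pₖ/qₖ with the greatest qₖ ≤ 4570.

45601/3020

√228 = [15; 10, 30, …] (period length 2).
Convergents:
  p_0/q_0 = 15/1
  p_1/q_1 = 151/10
  p_2/q_2 = 4545/301
  p_3/q_3 = 45601/3020
  p_4/q_4 = 1372575/90901
q_3 = 3020 ≤ 4570 < 90901 = q_4, so the answer is 45601/3020.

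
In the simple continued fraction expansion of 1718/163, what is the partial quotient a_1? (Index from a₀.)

1718 = 10·163 + 88   →  a_0 = 10
163 = 1·88 + 75   →  a_1 = 1

1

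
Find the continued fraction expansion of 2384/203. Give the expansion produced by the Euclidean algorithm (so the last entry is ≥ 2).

[11; 1, 2, 1, 9, 2, 2]

2384 = 11·203 + 151
203 = 1·151 + 52
151 = 2·52 + 47
52 = 1·47 + 5
47 = 9·5 + 2
5 = 2·2 + 1
2 = 2·1 + 0  (stop)
So 2384/203 = [11; 1, 2, 1, 9, 2, 2].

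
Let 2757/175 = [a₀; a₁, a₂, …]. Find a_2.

3

2757 = 15·175 + 132   →  a_0 = 15
175 = 1·132 + 43   →  a_1 = 1
132 = 3·43 + 3   →  a_2 = 3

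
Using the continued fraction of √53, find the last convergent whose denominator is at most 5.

29/4

√53 = [7; 3, 1, 1, 3, 14, …] (period length 5).
Convergents:
  p_0/q_0 = 7/1
  p_1/q_1 = 22/3
  p_2/q_2 = 29/4
  p_3/q_3 = 51/7
q_2 = 4 ≤ 5 < 7 = q_3, so the answer is 29/4.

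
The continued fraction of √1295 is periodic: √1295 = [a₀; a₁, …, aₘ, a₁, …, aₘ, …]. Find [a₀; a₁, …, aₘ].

a₀ = ⌊√1295⌋ = 35.
With m₀=0, d₀=1 and mₖ₊₁ = dₖaₖ − mₖ, dₖ₊₁ = (n − mₖ₊₁²)/dₖ, aₖ₊₁ = ⌊(a₀+mₖ₊₁)/dₖ₊₁⌋:
  k=1: m=35, d=70, a=1
  k=2: m=35, d=1, a=70
d=1 and a=2a₀=70 at k=2, so the next step gives (m, d) = (35, 70) again — its k=1 value — and the period has length 2.

[35; 1, 70]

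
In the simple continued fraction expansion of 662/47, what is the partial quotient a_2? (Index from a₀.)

1

662 = 14·47 + 4   →  a_0 = 14
47 = 11·4 + 3   →  a_1 = 11
4 = 1·3 + 1   →  a_2 = 1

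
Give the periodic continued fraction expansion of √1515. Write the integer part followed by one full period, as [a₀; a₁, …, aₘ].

a₀ = ⌊√1515⌋ = 38.
With m₀=0, d₀=1 and mₖ₊₁ = dₖaₖ − mₖ, dₖ₊₁ = (n − mₖ₊₁²)/dₖ, aₖ₊₁ = ⌊(a₀+mₖ₊₁)/dₖ₊₁⌋:
  k=1: m=38, d=71, a=1
  k=2: m=33, d=6, a=11
  k=3: m=33, d=71, a=1
  k=4: m=38, d=1, a=76
d=1 and a=2a₀=76 at k=4, so the next step gives (m, d) = (38, 71) again — its k=1 value — and the period has length 4.

[38; 1, 11, 1, 76]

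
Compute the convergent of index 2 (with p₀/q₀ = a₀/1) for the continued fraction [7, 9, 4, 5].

Using pₖ = aₖpₖ₋₁ + pₖ₋₂, qₖ = aₖqₖ₋₁ + qₖ₋₂ (with p₋₁=1, p₋₂=0, q₋₁=0, q₋₂=1):
  k=0: a=7, p=7, q=1
  k=1: a=9, p=64, q=9
  k=2: a=4, p=263, q=37

263/37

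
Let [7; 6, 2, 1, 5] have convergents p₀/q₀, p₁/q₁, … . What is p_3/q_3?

136/19

Using pₖ = aₖpₖ₋₁ + pₖ₋₂, qₖ = aₖqₖ₋₁ + qₖ₋₂ (with p₋₁=1, p₋₂=0, q₋₁=0, q₋₂=1):
  k=0: a=7, p=7, q=1
  k=1: a=6, p=43, q=6
  k=2: a=2, p=93, q=13
  k=3: a=1, p=136, q=19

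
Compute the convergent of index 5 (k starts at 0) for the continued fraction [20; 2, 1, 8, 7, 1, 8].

Using pₖ = aₖpₖ₋₁ + pₖ₋₂, qₖ = aₖqₖ₋₁ + qₖ₋₂ (with p₋₁=1, p₋₂=0, q₋₁=0, q₋₂=1):
  k=0: a=20, p=20, q=1
  k=1: a=2, p=41, q=2
  k=2: a=1, p=61, q=3
  k=3: a=8, p=529, q=26
  k=4: a=7, p=3764, q=185
  k=5: a=1, p=4293, q=211

4293/211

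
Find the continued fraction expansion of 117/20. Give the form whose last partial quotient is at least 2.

117 = 5×20 + 17
20 = 1×17 + 3
17 = 5×3 + 2
3 = 1×2 + 1
2 = 2×1 + 0  (stop)
So 117/20 = [5; 1, 5, 1, 2].

[5; 1, 5, 1, 2]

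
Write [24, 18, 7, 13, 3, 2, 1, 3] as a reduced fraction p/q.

Using pₖ = aₖpₖ₋₁ + pₖ₋₂ and qₖ = aₖqₖ₋₁ + qₖ₋₂:
  k=0: a=24, p=24, q=1
  k=1: a=18, p=433, q=18
  k=2: a=7, p=3055, q=127
  k=3: a=13, p=40148, q=1669
  k=4: a=3, p=123499, q=5134
  k=5: a=2, p=287146, q=11937
  k=6: a=1, p=410645, q=17071
  k=7: a=3, p=1519081, q=63150

1519081/63150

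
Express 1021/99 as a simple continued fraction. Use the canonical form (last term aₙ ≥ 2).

1021 = 10×99 + 31
99 = 3×31 + 6
31 = 5×6 + 1
6 = 6×1 + 0  (stop)
So 1021/99 = [10; 3, 5, 6].

[10; 3, 5, 6]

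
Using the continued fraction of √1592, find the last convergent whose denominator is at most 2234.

√1592 = [39; 1, 8, 1, 78, …] (period length 4).
Convergents:
  p_0/q_0 = 39/1
  p_1/q_1 = 40/1
  p_2/q_2 = 359/9
  p_3/q_3 = 399/10
  p_4/q_4 = 31481/789
  p_5/q_5 = 31880/799
  p_6/q_6 = 286521/7181
q_5 = 799 ≤ 2234 < 7181 = q_6, so the answer is 31880/799.

31880/799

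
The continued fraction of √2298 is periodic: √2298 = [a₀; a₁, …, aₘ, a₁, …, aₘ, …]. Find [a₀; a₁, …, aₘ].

a₀ = ⌊√2298⌋ = 47.

[47; 1, 14, 1, 94]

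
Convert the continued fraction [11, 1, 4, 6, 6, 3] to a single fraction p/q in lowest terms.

Using pₖ = aₖpₖ₋₁ + pₖ₋₂ and qₖ = aₖqₖ₋₁ + qₖ₋₂:
  k=0: a=11, p=11, q=1
  k=1: a=1, p=12, q=1
  k=2: a=4, p=59, q=5
  k=3: a=6, p=366, q=31
  k=4: a=6, p=2255, q=191
  k=5: a=3, p=7131, q=604

7131/604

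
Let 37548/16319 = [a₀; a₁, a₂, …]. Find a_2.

37548 = 2·16319 + 4910   →  a_0 = 2
16319 = 3·4910 + 1589   →  a_1 = 3
4910 = 3·1589 + 143   →  a_2 = 3

3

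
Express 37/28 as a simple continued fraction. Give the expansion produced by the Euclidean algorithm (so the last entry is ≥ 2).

37 = 1*28 + 9
28 = 3*9 + 1
9 = 9*1 + 0  (stop)
So 37/28 = [1; 3, 9].

[1; 3, 9]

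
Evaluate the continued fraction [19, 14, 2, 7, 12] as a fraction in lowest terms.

50209/2633

Fold from the inside: start with 12/1.
  7 + 1/12 = 85/12
  2 + 12/85 = 182/85
  14 + 85/182 = 2633/182
  19 + 182/2633 = 50209/2633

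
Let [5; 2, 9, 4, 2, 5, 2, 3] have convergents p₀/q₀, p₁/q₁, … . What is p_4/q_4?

Using pₖ = aₖpₖ₋₁ + pₖ₋₂, qₖ = aₖqₖ₋₁ + qₖ₋₂ (with p₋₁=1, p₋₂=0, q₋₁=0, q₋₂=1):
  k=0: a=5, p=5, q=1
  k=1: a=2, p=11, q=2
  k=2: a=9, p=104, q=19
  k=3: a=4, p=427, q=78
  k=4: a=2, p=958, q=175

958/175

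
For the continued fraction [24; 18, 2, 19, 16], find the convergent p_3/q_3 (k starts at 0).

Using pₖ = aₖpₖ₋₁ + pₖ₋₂, qₖ = aₖqₖ₋₁ + qₖ₋₂ (with p₋₁=1, p₋₂=0, q₋₁=0, q₋₂=1):
  k=0: a=24, p=24, q=1
  k=1: a=18, p=433, q=18
  k=2: a=2, p=890, q=37
  k=3: a=19, p=17343, q=721

17343/721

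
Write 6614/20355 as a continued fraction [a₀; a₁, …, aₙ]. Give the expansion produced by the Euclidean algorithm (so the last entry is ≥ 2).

[0; 3, 12, 1, 8, 3, 18]

6614 = 0×20355 + 6614
20355 = 3×6614 + 513
6614 = 12×513 + 458
513 = 1×458 + 55
458 = 8×55 + 18
55 = 3×18 + 1
18 = 18×1 + 0  (stop)
So 6614/20355 = [0; 3, 12, 1, 8, 3, 18].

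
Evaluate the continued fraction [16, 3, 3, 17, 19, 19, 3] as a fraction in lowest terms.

Fold from the inside: start with 3/1.
  19 + 1/3 = 58/3
  19 + 3/58 = 1105/58
  17 + 58/1105 = 18843/1105
  3 + 1105/18843 = 57634/18843
  3 + 18843/57634 = 191745/57634
  16 + 57634/191745 = 3125554/191745

3125554/191745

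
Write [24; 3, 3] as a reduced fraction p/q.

Using pₖ = aₖpₖ₋₁ + pₖ₋₂ and qₖ = aₖqₖ₋₁ + qₖ₋₂:
  k=0: a=24, p=24, q=1
  k=1: a=3, p=73, q=3
  k=2: a=3, p=243, q=10

243/10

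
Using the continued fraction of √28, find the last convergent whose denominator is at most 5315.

√28 = [5; 3, 2, 3, 10, …] (period length 4).
Convergents:
  p_0/q_0 = 5/1
  p_1/q_1 = 16/3
  p_2/q_2 = 37/7
  p_3/q_3 = 127/24
  p_4/q_4 = 1307/247
  p_5/q_5 = 4048/765
  p_6/q_6 = 9403/1777
  p_7/q_7 = 32257/6096
q_6 = 1777 ≤ 5315 < 6096 = q_7, so the answer is 9403/1777.

9403/1777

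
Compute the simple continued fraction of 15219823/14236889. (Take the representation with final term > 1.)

[1; 14, 2, 15, 5, 18, 18, 19]

15219823 = 1*14236889 + 982934
14236889 = 14*982934 + 475813
982934 = 2*475813 + 31308
475813 = 15*31308 + 6193
31308 = 5*6193 + 343
6193 = 18*343 + 19
343 = 18*19 + 1
19 = 19*1 + 0  (stop)
So 15219823/14236889 = [1; 14, 2, 15, 5, 18, 18, 19].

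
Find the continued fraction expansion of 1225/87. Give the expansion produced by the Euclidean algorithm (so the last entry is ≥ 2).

[14; 12, 2, 3]

1225 = 14×87 + 7
87 = 12×7 + 3
7 = 2×3 + 1
3 = 3×1 + 0  (stop)
So 1225/87 = [14; 12, 2, 3].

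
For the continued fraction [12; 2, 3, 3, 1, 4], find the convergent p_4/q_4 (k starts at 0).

Using pₖ = aₖpₖ₋₁ + pₖ₋₂, qₖ = aₖqₖ₋₁ + qₖ₋₂ (with p₋₁=1, p₋₂=0, q₋₁=0, q₋₂=1):
  k=0: a=12, p=12, q=1
  k=1: a=2, p=25, q=2
  k=2: a=3, p=87, q=7
  k=3: a=3, p=286, q=23
  k=4: a=1, p=373, q=30

373/30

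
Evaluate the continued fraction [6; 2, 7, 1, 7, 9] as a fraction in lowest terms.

7913/1223

Fold from the inside: start with 9/1.
  7 + 1/9 = 64/9
  1 + 9/64 = 73/64
  7 + 64/73 = 575/73
  2 + 73/575 = 1223/575
  6 + 575/1223 = 7913/1223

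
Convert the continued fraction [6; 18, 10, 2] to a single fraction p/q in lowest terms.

2301/380

Fold from the inside: start with 2/1.
  10 + 1/2 = 21/2
  18 + 2/21 = 380/21
  6 + 21/380 = 2301/380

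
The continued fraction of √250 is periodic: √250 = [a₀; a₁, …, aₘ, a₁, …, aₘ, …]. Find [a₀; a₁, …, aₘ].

a₀ = ⌊√250⌋ = 15.
With m₀=0, d₀=1 and mₖ₊₁ = dₖaₖ − mₖ, dₖ₊₁ = (n − mₖ₊₁²)/dₖ, aₖ₊₁ = ⌊(a₀+mₖ₊₁)/dₖ₊₁⌋:
  k=1: m=15, d=25, a=1
  k=2: m=10, d=6, a=4
  k=3: m=14, d=9, a=3
  k=4: m=13, d=9, a=3
  k=5: m=14, d=6, a=4
  k=6: m=10, d=25, a=1
  k=7: m=15, d=1, a=30
d=1 and a=2a₀=30 at k=7, so the next step gives (m, d) = (15, 25) again — its k=1 value — and the period has length 7.

[15; 1, 4, 3, 3, 4, 1, 30]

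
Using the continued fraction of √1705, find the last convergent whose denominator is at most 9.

289/7

√1705 = [41; 3, 2, 3, 82, …] (period length 4).
Convergents:
  p_0/q_0 = 41/1
  p_1/q_1 = 124/3
  p_2/q_2 = 289/7
  p_3/q_3 = 991/24
q_2 = 7 ≤ 9 < 24 = q_3, so the answer is 289/7.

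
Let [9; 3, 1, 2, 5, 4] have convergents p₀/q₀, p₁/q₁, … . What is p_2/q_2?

Using pₖ = aₖpₖ₋₁ + pₖ₋₂, qₖ = aₖqₖ₋₁ + qₖ₋₂ (with p₋₁=1, p₋₂=0, q₋₁=0, q₋₂=1):
  k=0: a=9, p=9, q=1
  k=1: a=3, p=28, q=3
  k=2: a=1, p=37, q=4

37/4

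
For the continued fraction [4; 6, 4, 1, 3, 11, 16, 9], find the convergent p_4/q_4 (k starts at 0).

Using pₖ = aₖpₖ₋₁ + pₖ₋₂, qₖ = aₖqₖ₋₁ + qₖ₋₂ (with p₋₁=1, p₋₂=0, q₋₁=0, q₋₂=1):
  k=0: a=4, p=4, q=1
  k=1: a=6, p=25, q=6
  k=2: a=4, p=104, q=25
  k=3: a=1, p=129, q=31
  k=4: a=3, p=491, q=118

491/118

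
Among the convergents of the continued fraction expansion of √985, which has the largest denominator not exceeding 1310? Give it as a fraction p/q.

25453/811

√985 = [31; 2, 1, 1, 2, 62, …] (period length 5).
Convergents:
  p_0/q_0 = 31/1
  p_1/q_1 = 63/2
  p_2/q_2 = 94/3
  p_3/q_3 = 157/5
  p_4/q_4 = 408/13
  p_5/q_5 = 25453/811
  p_6/q_6 = 51314/1635
q_5 = 811 ≤ 1310 < 1635 = q_6, so the answer is 25453/811.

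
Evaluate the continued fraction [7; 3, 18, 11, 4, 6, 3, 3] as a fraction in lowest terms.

1192599/162761

Fold from the inside: start with 3/1.
  3 + 1/3 = 10/3
  6 + 3/10 = 63/10
  4 + 10/63 = 262/63
  11 + 63/262 = 2945/262
  18 + 262/2945 = 53272/2945
  3 + 2945/53272 = 162761/53272
  7 + 53272/162761 = 1192599/162761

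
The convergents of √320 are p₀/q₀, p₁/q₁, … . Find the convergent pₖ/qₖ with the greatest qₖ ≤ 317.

√320 = [17; 1, 7, 1, 34, …] (period length 4).
Convergents:
  p_0/q_0 = 17/1
  p_1/q_1 = 18/1
  p_2/q_2 = 143/8
  p_3/q_3 = 161/9
  p_4/q_4 = 5617/314
  p_5/q_5 = 5778/323
q_4 = 314 ≤ 317 < 323 = q_5, so the answer is 5617/314.

5617/314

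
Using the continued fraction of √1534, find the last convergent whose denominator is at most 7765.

√1534 = [39; 6, 78, …] (period length 2).
Convergents:
  p_0/q_0 = 39/1
  p_1/q_1 = 235/6
  p_2/q_2 = 18369/469
  p_3/q_3 = 110449/2820
  p_4/q_4 = 8633391/220429
q_3 = 2820 ≤ 7765 < 220429 = q_4, so the answer is 110449/2820.

110449/2820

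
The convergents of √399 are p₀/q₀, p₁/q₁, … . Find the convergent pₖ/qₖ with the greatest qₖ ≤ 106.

√399 = [19; 1, 38, …] (period length 2).
Convergents:
  p_0/q_0 = 19/1
  p_1/q_1 = 20/1
  p_2/q_2 = 779/39
  p_3/q_3 = 799/40
  p_4/q_4 = 31141/1559
q_3 = 40 ≤ 106 < 1559 = q_4, so the answer is 799/40.

799/40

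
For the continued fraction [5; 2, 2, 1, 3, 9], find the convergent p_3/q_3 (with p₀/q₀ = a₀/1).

38/7

Using pₖ = aₖpₖ₋₁ + pₖ₋₂, qₖ = aₖqₖ₋₁ + qₖ₋₂ (with p₋₁=1, p₋₂=0, q₋₁=0, q₋₂=1):
  k=0: a=5, p=5, q=1
  k=1: a=2, p=11, q=2
  k=2: a=2, p=27, q=5
  k=3: a=1, p=38, q=7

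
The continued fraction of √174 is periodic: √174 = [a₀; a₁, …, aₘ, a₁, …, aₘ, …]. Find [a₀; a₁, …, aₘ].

[13; 5, 4, 5, 26]

a₀ = ⌊√174⌋ = 13.
With m₀=0, d₀=1 and mₖ₊₁ = dₖaₖ − mₖ, dₖ₊₁ = (n − mₖ₊₁²)/dₖ, aₖ₊₁ = ⌊(a₀+mₖ₊₁)/dₖ₊₁⌋:
  k=1: m=13, d=5, a=5
  k=2: m=12, d=6, a=4
  k=3: m=12, d=5, a=5
  k=4: m=13, d=1, a=26
d=1 and a=2a₀=26 at k=4, so the next step gives (m, d) = (13, 5) again — its k=1 value — and the period has length 4.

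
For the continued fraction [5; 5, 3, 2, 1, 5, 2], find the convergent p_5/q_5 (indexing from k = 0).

Using pₖ = aₖpₖ₋₁ + pₖ₋₂, qₖ = aₖqₖ₋₁ + qₖ₋₂ (with p₋₁=1, p₋₂=0, q₋₁=0, q₋₂=1):
  k=0: a=5, p=5, q=1
  k=1: a=5, p=26, q=5
  k=2: a=3, p=83, q=16
  k=3: a=2, p=192, q=37
  k=4: a=1, p=275, q=53
  k=5: a=5, p=1567, q=302

1567/302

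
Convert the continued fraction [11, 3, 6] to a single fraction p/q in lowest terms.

215/19

Fold from the inside: start with 6/1.
  3 + 1/6 = 19/6
  11 + 6/19 = 215/19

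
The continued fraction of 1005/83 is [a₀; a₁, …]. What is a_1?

1005 = 12·83 + 9   →  a_0 = 12
83 = 9·9 + 2   →  a_1 = 9

9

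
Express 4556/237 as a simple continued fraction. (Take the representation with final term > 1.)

4556 = 19×237 + 53
237 = 4×53 + 25
53 = 2×25 + 3
25 = 8×3 + 1
3 = 3×1 + 0  (stop)
So 4556/237 = [19; 4, 2, 8, 3].

[19; 4, 2, 8, 3]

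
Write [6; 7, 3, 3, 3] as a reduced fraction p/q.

Using pₖ = aₖpₖ₋₁ + pₖ₋₂ and qₖ = aₖqₖ₋₁ + qₖ₋₂:
  k=0: a=6, p=6, q=1
  k=1: a=7, p=43, q=7
  k=2: a=3, p=135, q=22
  k=3: a=3, p=448, q=73
  k=4: a=3, p=1479, q=241

1479/241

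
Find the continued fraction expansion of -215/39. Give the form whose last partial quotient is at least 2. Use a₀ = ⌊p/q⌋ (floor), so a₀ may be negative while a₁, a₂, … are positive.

-215 = -6×39 + 19
39 = 2×19 + 1
19 = 19×1 + 0  (stop)
So -215/39 = [-6; 2, 19].

[-6; 2, 19]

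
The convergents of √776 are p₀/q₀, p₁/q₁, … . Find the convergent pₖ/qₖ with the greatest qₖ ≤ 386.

√776 = [27; 1, 5, 1, 54, …] (period length 4).
Convergents:
  p_0/q_0 = 27/1
  p_1/q_1 = 28/1
  p_2/q_2 = 167/6
  p_3/q_3 = 195/7
  p_4/q_4 = 10697/384
  p_5/q_5 = 10892/391
q_4 = 384 ≤ 386 < 391 = q_5, so the answer is 10697/384.

10697/384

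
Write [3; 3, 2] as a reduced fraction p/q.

23/7

Fold from the inside: start with 2/1.
  3 + 1/2 = 7/2
  3 + 2/7 = 23/7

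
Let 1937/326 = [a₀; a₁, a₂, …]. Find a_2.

16

1937 = 5·326 + 307   →  a_0 = 5
326 = 1·307 + 19   →  a_1 = 1
307 = 16·19 + 3   →  a_2 = 16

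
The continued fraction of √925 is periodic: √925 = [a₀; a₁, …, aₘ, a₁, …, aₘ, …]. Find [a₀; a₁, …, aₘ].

[30; 2, 2, 2, 2, 60]

a₀ = ⌊√925⌋ = 30.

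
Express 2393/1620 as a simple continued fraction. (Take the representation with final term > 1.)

[1; 2, 10, 2, 4, 8]

2393 = 1·1620 + 773
1620 = 2·773 + 74
773 = 10·74 + 33
74 = 2·33 + 8
33 = 4·8 + 1
8 = 8·1 + 0  (stop)
So 2393/1620 = [1; 2, 10, 2, 4, 8].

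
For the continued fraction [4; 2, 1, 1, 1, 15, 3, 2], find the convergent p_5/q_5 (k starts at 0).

547/125

Using pₖ = aₖpₖ₋₁ + pₖ₋₂, qₖ = aₖqₖ₋₁ + qₖ₋₂ (with p₋₁=1, p₋₂=0, q₋₁=0, q₋₂=1):
  k=0: a=4, p=4, q=1
  k=1: a=2, p=9, q=2
  k=2: a=1, p=13, q=3
  k=3: a=1, p=22, q=5
  k=4: a=1, p=35, q=8
  k=5: a=15, p=547, q=125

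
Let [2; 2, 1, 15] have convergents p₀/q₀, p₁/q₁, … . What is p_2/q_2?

Using pₖ = aₖpₖ₋₁ + pₖ₋₂, qₖ = aₖqₖ₋₁ + qₖ₋₂ (with p₋₁=1, p₋₂=0, q₋₁=0, q₋₂=1):
  k=0: a=2, p=2, q=1
  k=1: a=2, p=5, q=2
  k=2: a=1, p=7, q=3

7/3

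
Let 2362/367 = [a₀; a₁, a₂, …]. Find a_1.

2

2362 = 6·367 + 160   →  a_0 = 6
367 = 2·160 + 47   →  a_1 = 2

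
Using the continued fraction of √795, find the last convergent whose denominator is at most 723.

6626/235

√795 = [28; 5, 9, 5, 56, …] (period length 4).
Convergents:
  p_0/q_0 = 28/1
  p_1/q_1 = 141/5
  p_2/q_2 = 1297/46
  p_3/q_3 = 6626/235
  p_4/q_4 = 372353/13206
q_3 = 235 ≤ 723 < 13206 = q_4, so the answer is 6626/235.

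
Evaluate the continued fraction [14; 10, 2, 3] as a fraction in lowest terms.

1029/73

Fold from the inside: start with 3/1.
  2 + 1/3 = 7/3
  10 + 3/7 = 73/7
  14 + 7/73 = 1029/73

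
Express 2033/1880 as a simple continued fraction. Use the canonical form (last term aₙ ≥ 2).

2033 = 1*1880 + 153
1880 = 12*153 + 44
153 = 3*44 + 21
44 = 2*21 + 2
21 = 10*2 + 1
2 = 2*1 + 0  (stop)
So 2033/1880 = [1; 12, 3, 2, 10, 2].

[1; 12, 3, 2, 10, 2]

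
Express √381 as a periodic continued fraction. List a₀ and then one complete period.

a₀ = ⌊√381⌋ = 19.
With m₀=0, d₀=1 and mₖ₊₁ = dₖaₖ − mₖ, dₖ₊₁ = (n − mₖ₊₁²)/dₖ, aₖ₊₁ = ⌊(a₀+mₖ₊₁)/dₖ₊₁⌋:
  k=1: m=19, d=20, a=1
  k=2: m=1, d=19, a=1
  k=3: m=18, d=3, a=12
  k=4: m=18, d=19, a=1
  k=5: m=1, d=20, a=1
  k=6: m=19, d=1, a=38
d=1 and a=2a₀=38 at k=6, so the next step gives (m, d) = (19, 20) again — its k=1 value — and the period has length 6.

[19; 1, 1, 12, 1, 1, 38]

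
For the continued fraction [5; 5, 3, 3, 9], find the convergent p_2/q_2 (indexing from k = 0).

83/16

Using pₖ = aₖpₖ₋₁ + pₖ₋₂, qₖ = aₖqₖ₋₁ + qₖ₋₂ (with p₋₁=1, p₋₂=0, q₋₁=0, q₋₂=1):
  k=0: a=5, p=5, q=1
  k=1: a=5, p=26, q=5
  k=2: a=3, p=83, q=16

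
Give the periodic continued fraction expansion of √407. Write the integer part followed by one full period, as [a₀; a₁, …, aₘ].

[20; 5, 1, 2, 1, 5, 40]

a₀ = ⌊√407⌋ = 20.
With m₀=0, d₀=1 and mₖ₊₁ = dₖaₖ − mₖ, dₖ₊₁ = (n − mₖ₊₁²)/dₖ, aₖ₊₁ = ⌊(a₀+mₖ₊₁)/dₖ₊₁⌋:
  k=1: m=20, d=7, a=5
  k=2: m=15, d=26, a=1
  k=3: m=11, d=11, a=2
  k=4: m=11, d=26, a=1
  k=5: m=15, d=7, a=5
  k=6: m=20, d=1, a=40
d=1 and a=2a₀=40 at k=6, so the next step gives (m, d) = (20, 7) again — its k=1 value — and the period has length 6.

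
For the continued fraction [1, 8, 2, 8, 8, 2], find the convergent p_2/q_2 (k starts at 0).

Using pₖ = aₖpₖ₋₁ + pₖ₋₂, qₖ = aₖqₖ₋₁ + qₖ₋₂ (with p₋₁=1, p₋₂=0, q₋₁=0, q₋₂=1):
  k=0: a=1, p=1, q=1
  k=1: a=8, p=9, q=8
  k=2: a=2, p=19, q=17

19/17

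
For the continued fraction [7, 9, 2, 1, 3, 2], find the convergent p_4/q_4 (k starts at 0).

732/103

Using pₖ = aₖpₖ₋₁ + pₖ₋₂, qₖ = aₖqₖ₋₁ + qₖ₋₂ (with p₋₁=1, p₋₂=0, q₋₁=0, q₋₂=1):
  k=0: a=7, p=7, q=1
  k=1: a=9, p=64, q=9
  k=2: a=2, p=135, q=19
  k=3: a=1, p=199, q=28
  k=4: a=3, p=732, q=103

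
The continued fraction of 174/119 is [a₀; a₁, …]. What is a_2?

6

174 = 1·119 + 55   →  a_0 = 1
119 = 2·55 + 9   →  a_1 = 2
55 = 6·9 + 1   →  a_2 = 6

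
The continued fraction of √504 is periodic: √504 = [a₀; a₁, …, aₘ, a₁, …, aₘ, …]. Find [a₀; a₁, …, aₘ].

[22; 2, 4, 2, 44]

a₀ = ⌊√504⌋ = 22.
With m₀=0, d₀=1 and mₖ₊₁ = dₖaₖ − mₖ, dₖ₊₁ = (n − mₖ₊₁²)/dₖ, aₖ₊₁ = ⌊(a₀+mₖ₊₁)/dₖ₊₁⌋:
  k=1: m=22, d=20, a=2
  k=2: m=18, d=9, a=4
  k=3: m=18, d=20, a=2
  k=4: m=22, d=1, a=44
d=1 and a=2a₀=44 at k=4, so the next step gives (m, d) = (22, 20) again — its k=1 value — and the period has length 4.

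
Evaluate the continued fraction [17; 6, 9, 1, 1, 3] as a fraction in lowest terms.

Using pₖ = aₖpₖ₋₁ + pₖ₋₂ and qₖ = aₖqₖ₋₁ + qₖ₋₂:
  k=0: a=17, p=17, q=1
  k=1: a=6, p=103, q=6
  k=2: a=9, p=944, q=55
  k=3: a=1, p=1047, q=61
  k=4: a=1, p=1991, q=116
  k=5: a=3, p=7020, q=409

7020/409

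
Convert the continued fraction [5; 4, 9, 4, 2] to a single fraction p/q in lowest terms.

Using pₖ = aₖpₖ₋₁ + pₖ₋₂ and qₖ = aₖqₖ₋₁ + qₖ₋₂:
  k=0: a=5, p=5, q=1
  k=1: a=4, p=21, q=4
  k=2: a=9, p=194, q=37
  k=3: a=4, p=797, q=152
  k=4: a=2, p=1788, q=341

1788/341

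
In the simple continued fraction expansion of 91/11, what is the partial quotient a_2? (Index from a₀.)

1

91 = 8·11 + 3   →  a_0 = 8
11 = 3·3 + 2   →  a_1 = 3
3 = 1·2 + 1   →  a_2 = 1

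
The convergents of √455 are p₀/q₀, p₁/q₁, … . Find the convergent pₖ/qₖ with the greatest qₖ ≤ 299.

2709/127

√455 = [21; 3, 42, …] (period length 2).
Convergents:
  p_0/q_0 = 21/1
  p_1/q_1 = 64/3
  p_2/q_2 = 2709/127
  p_3/q_3 = 8191/384
q_2 = 127 ≤ 299 < 384 = q_3, so the answer is 2709/127.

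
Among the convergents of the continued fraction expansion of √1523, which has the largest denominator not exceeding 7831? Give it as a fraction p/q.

√1523 = [39; 39, 78, …] (period length 2).
Convergents:
  p_0/q_0 = 39/1
  p_1/q_1 = 1522/39
  p_2/q_2 = 118755/3043
  p_3/q_3 = 4632967/118716
q_2 = 3043 ≤ 7831 < 118716 = q_3, so the answer is 118755/3043.

118755/3043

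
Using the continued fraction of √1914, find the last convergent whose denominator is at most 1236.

45893/1049

√1914 = [43; 1, 2, 1, 86, …] (period length 4).
Convergents:
  p_0/q_0 = 43/1
  p_1/q_1 = 44/1
  p_2/q_2 = 131/3
  p_3/q_3 = 175/4
  p_4/q_4 = 15181/347
  p_5/q_5 = 15356/351
  p_6/q_6 = 45893/1049
  p_7/q_7 = 61249/1400
q_6 = 1049 ≤ 1236 < 1400 = q_7, so the answer is 45893/1049.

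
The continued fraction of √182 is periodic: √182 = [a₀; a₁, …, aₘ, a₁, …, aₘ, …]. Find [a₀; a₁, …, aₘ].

a₀ = ⌊√182⌋ = 13.
With m₀=0, d₀=1 and mₖ₊₁ = dₖaₖ − mₖ, dₖ₊₁ = (n − mₖ₊₁²)/dₖ, aₖ₊₁ = ⌊(a₀+mₖ₊₁)/dₖ₊₁⌋:
  k=1: m=13, d=13, a=2
  k=2: m=13, d=1, a=26
d=1 and a=2a₀=26 at k=2, so the next step gives (m, d) = (13, 13) again — its k=1 value — and the period has length 2.

[13; 2, 26]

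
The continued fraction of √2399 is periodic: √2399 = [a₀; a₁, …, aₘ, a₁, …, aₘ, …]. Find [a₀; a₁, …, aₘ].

[48; 1, 47, 1, 96]

a₀ = ⌊√2399⌋ = 48.
With m₀=0, d₀=1 and mₖ₊₁ = dₖaₖ − mₖ, dₖ₊₁ = (n − mₖ₊₁²)/dₖ, aₖ₊₁ = ⌊(a₀+mₖ₊₁)/dₖ₊₁⌋:
  k=1: m=48, d=95, a=1
  k=2: m=47, d=2, a=47
  k=3: m=47, d=95, a=1
  k=4: m=48, d=1, a=96
d=1 and a=2a₀=96 at k=4, so the next step gives (m, d) = (48, 95) again — its k=1 value — and the period has length 4.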